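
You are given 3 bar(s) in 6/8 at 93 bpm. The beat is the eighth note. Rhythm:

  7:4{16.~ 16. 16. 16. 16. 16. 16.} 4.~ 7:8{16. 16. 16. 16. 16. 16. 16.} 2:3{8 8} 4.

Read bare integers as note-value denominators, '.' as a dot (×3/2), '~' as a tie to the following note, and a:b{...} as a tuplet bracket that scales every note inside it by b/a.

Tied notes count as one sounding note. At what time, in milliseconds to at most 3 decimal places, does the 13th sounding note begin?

1. 0.0ms @ 0 + 552.995ms (6/7)
2. 552.995ms @ 6/7 + 276.498ms (3/7)
3. 829.493ms @ 9/7 + 276.498ms (3/7)
4. 1105.991ms @ 12/7 + 276.498ms (3/7)
5. 1382.488ms @ 15/7 + 276.498ms (3/7)
6. 1658.986ms @ 18/7 + 276.498ms (3/7)
7. 1935.484ms @ 3 + 2488.479ms (27/7)
8. 4423.963ms @ 48/7 + 552.995ms (6/7)
9. 4976.959ms @ 54/7 + 552.995ms (6/7)
10. 5529.954ms @ 60/7 + 552.995ms (6/7)
11. 6082.949ms @ 66/7 + 552.995ms (6/7)
12. 6635.945ms @ 72/7 + 552.995ms (6/7)
13. 7188.94ms @ 78/7 + 552.995ms (6/7)
14. 7741.935ms @ 12 + 967.742ms (3/2)
15. 8709.677ms @ 27/2 + 967.742ms (3/2)
16. 9677.419ms @ 15 + 1935.484ms (3)

note 13 onset = 78/7b = 7188.94ms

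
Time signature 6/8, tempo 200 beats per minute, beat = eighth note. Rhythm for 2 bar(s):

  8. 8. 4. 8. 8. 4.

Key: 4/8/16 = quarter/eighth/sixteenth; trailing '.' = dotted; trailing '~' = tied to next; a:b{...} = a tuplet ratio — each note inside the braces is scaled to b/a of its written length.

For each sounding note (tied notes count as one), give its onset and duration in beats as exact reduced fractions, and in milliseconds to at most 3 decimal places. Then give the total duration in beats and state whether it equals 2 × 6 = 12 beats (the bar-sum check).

1) 0.0ms=0b +450.0ms=3/2b
2) 450.0ms=3/2b +450.0ms=3/2b
3) 900.0ms=3b +900.0ms=3b
4) 1800.0ms=6b +450.0ms=3/2b
5) 2250.0ms=15/2b +450.0ms=3/2b
6) 2700.0ms=9b +900.0ms=3b
Σ=12b of 12 (200bpm 6/8) — PASS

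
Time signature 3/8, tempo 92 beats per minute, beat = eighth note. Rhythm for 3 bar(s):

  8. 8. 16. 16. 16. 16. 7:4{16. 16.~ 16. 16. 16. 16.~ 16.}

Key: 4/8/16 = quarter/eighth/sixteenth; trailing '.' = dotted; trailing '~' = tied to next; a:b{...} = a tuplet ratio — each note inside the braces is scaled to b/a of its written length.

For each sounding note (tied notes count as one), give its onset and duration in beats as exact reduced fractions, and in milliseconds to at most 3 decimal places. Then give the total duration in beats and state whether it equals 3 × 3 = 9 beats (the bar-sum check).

1) 0.0ms=0b +978.261ms=3/2b
2) 978.261ms=3/2b +978.261ms=3/2b
3) 1956.522ms=3b +489.13ms=3/4b
4) 2445.652ms=15/4b +489.13ms=3/4b
5) 2934.783ms=9/2b +489.13ms=3/4b
6) 3423.913ms=21/4b +489.13ms=3/4b
7) 3913.043ms=6b +279.503ms=3/7b
8) 4192.547ms=45/7b +559.006ms=6/7b
9) 4751.553ms=51/7b +279.503ms=3/7b
10) 5031.056ms=54/7b +279.503ms=3/7b
11) 5310.559ms=57/7b +559.006ms=6/7b
Σ=9b of 9 (92bpm 3/8) — PASS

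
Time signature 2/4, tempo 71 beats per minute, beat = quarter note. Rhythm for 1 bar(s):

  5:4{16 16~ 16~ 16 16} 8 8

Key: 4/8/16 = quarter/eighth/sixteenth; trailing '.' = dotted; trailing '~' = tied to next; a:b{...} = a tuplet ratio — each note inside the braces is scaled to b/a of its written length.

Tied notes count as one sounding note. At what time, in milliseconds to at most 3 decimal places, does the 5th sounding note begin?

note 5 onset = 3/2b = 1267.606ms

1. 0.0ms @ 0 + 169.014ms (1/5)
2. 169.014ms @ 1/5 + 507.042ms (3/5)
3. 676.056ms @ 4/5 + 169.014ms (1/5)
4. 845.07ms @ 1 + 422.535ms (1/2)
5. 1267.606ms @ 3/2 + 422.535ms (1/2)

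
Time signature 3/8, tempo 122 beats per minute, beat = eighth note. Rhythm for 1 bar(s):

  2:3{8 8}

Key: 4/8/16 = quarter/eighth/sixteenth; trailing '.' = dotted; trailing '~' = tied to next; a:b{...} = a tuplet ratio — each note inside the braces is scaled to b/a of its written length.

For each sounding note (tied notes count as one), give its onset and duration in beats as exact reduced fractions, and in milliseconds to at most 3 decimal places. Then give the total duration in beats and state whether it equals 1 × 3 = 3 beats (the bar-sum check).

1) 0.0ms=0b +737.705ms=3/2b
2) 737.705ms=3/2b +737.705ms=3/2b
Σ=3b of 3 (122bpm 3/8) — PASS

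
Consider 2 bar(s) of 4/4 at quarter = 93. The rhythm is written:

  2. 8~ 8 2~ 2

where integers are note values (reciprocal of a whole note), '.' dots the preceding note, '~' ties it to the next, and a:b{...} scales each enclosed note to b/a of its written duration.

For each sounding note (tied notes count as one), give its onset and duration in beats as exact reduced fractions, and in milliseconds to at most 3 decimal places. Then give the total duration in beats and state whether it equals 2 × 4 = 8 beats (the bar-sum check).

1) 0.0ms=0b +1935.484ms=3b
2) 1935.484ms=3b +645.161ms=1b
3) 2580.645ms=4b +2580.645ms=4b
Σ=8b of 8 (93bpm 4/4) — PASS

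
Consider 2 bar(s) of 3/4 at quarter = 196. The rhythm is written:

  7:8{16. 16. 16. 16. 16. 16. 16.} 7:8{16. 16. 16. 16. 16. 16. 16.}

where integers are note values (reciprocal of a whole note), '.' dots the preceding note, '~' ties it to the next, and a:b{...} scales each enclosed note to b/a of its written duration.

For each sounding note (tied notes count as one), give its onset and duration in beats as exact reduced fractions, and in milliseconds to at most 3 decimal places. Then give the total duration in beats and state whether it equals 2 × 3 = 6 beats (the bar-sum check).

1) 0.0ms=0b +131.195ms=3/7b
2) 131.195ms=3/7b +131.195ms=3/7b
3) 262.391ms=6/7b +131.195ms=3/7b
4) 393.586ms=9/7b +131.195ms=3/7b
5) 524.781ms=12/7b +131.195ms=3/7b
6) 655.977ms=15/7b +131.195ms=3/7b
7) 787.172ms=18/7b +131.195ms=3/7b
8) 918.367ms=3b +131.195ms=3/7b
9) 1049.563ms=24/7b +131.195ms=3/7b
10) 1180.758ms=27/7b +131.195ms=3/7b
11) 1311.953ms=30/7b +131.195ms=3/7b
12) 1443.149ms=33/7b +131.195ms=3/7b
13) 1574.344ms=36/7b +131.195ms=3/7b
14) 1705.539ms=39/7b +131.195ms=3/7b
Σ=6b of 6 (196bpm 3/4) — PASS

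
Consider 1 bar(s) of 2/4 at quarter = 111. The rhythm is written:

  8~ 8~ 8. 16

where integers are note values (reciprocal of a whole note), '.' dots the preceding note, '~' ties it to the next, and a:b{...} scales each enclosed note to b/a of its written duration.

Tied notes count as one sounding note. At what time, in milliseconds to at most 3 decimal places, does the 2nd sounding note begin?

1. 0.0ms @ 0 + 945.946ms (7/4)
2. 945.946ms @ 7/4 + 135.135ms (1/4)

note 2 onset = 7/4b = 945.946ms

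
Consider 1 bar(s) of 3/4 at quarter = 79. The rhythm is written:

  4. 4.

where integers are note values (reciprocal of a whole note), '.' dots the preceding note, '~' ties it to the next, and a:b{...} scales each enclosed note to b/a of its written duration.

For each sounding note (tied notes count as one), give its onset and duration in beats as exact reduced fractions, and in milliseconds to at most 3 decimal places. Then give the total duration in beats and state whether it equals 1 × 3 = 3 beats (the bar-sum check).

1) 0.0ms=0b +1139.241ms=3/2b
2) 1139.241ms=3/2b +1139.241ms=3/2b
Σ=3b of 3 (79bpm 3/4) — PASS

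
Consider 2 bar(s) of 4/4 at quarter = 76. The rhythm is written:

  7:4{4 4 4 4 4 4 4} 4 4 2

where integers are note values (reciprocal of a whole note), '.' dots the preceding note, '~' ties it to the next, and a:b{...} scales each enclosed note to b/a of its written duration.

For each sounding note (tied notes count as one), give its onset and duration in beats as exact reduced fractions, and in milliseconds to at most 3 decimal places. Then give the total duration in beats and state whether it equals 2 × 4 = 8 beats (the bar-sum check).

1) 0.0ms=0b +451.128ms=4/7b
2) 451.128ms=4/7b +451.128ms=4/7b
3) 902.256ms=8/7b +451.128ms=4/7b
4) 1353.383ms=12/7b +451.128ms=4/7b
5) 1804.511ms=16/7b +451.128ms=4/7b
6) 2255.639ms=20/7b +451.128ms=4/7b
7) 2706.767ms=24/7b +451.128ms=4/7b
8) 3157.895ms=4b +789.474ms=1b
9) 3947.368ms=5b +789.474ms=1b
10) 4736.842ms=6b +1578.947ms=2b
Σ=8b of 8 (76bpm 4/4) — PASS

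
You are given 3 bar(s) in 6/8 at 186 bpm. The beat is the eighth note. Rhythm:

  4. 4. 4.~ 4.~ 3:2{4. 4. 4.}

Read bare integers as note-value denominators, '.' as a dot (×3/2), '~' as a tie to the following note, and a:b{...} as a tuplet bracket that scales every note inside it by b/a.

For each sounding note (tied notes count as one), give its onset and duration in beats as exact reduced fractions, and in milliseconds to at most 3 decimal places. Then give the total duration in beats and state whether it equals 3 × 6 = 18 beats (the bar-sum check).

1) 0.0ms=0b +967.742ms=3b
2) 967.742ms=3b +967.742ms=3b
3) 1935.484ms=6b +2580.645ms=8b
4) 4516.129ms=14b +645.161ms=2b
5) 5161.29ms=16b +645.161ms=2b
Σ=18b of 18 (186bpm 6/8) — PASS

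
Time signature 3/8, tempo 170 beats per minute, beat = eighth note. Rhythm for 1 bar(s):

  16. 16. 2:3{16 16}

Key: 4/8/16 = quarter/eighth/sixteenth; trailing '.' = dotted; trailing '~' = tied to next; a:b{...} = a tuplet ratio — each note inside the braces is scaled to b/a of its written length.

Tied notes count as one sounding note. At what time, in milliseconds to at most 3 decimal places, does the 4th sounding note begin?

note 4 onset = 9/4b = 794.118ms

1. 0.0ms @ 0 + 264.706ms (3/4)
2. 264.706ms @ 3/4 + 264.706ms (3/4)
3. 529.412ms @ 3/2 + 264.706ms (3/4)
4. 794.118ms @ 9/4 + 264.706ms (3/4)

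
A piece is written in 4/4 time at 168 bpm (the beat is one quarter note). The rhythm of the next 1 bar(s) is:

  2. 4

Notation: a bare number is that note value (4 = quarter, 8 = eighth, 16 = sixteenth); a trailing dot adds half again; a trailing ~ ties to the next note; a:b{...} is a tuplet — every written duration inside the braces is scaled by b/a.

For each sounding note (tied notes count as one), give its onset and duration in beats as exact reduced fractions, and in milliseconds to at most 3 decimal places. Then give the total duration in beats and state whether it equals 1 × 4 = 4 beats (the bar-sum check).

1) 0.0ms=0b +1071.429ms=3b
2) 1071.429ms=3b +357.143ms=1b
Σ=4b of 4 (168bpm 4/4) — PASS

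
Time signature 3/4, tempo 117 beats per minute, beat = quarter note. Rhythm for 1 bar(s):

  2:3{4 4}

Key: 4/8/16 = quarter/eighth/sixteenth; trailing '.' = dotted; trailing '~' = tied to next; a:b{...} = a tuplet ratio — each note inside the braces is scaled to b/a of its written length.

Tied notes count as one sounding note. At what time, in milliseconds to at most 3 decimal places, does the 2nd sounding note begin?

1. 0.0ms @ 0 + 769.231ms (3/2)
2. 769.231ms @ 3/2 + 769.231ms (3/2)

note 2 onset = 3/2b = 769.231ms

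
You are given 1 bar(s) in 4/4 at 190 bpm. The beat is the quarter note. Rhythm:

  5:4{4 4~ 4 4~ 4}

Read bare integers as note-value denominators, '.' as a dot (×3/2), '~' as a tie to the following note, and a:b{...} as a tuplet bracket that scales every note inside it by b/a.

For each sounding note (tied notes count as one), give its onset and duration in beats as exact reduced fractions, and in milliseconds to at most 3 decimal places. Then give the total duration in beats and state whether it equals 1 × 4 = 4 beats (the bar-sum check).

1) 0.0ms=0b +252.632ms=4/5b
2) 252.632ms=4/5b +505.263ms=8/5b
3) 757.895ms=12/5b +505.263ms=8/5b
Σ=4b of 4 (190bpm 4/4) — PASS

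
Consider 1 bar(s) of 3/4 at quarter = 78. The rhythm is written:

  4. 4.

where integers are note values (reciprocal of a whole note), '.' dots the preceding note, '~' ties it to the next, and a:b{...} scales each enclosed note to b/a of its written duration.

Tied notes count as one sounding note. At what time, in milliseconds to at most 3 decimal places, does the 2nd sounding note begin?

note 2 onset = 3/2b = 1153.846ms

1. 0.0ms @ 0 + 1153.846ms (3/2)
2. 1153.846ms @ 3/2 + 1153.846ms (3/2)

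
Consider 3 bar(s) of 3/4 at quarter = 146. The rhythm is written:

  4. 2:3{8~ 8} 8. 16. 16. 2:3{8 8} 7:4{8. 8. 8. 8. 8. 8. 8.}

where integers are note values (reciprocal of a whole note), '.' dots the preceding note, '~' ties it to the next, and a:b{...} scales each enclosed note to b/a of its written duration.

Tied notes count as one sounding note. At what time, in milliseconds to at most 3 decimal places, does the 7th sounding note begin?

note 7 onset = 21/4b = 2157.534ms

1. 0.0ms @ 0 + 616.438ms (3/2)
2. 616.438ms @ 3/2 + 616.438ms (3/2)
3. 1232.877ms @ 3 + 308.219ms (3/4)
4. 1541.096ms @ 15/4 + 154.11ms (3/8)
5. 1695.205ms @ 33/8 + 154.11ms (3/8)
6. 1849.315ms @ 9/2 + 308.219ms (3/4)
7. 2157.534ms @ 21/4 + 308.219ms (3/4)
8. 2465.753ms @ 6 + 176.125ms (3/7)
9. 2641.879ms @ 45/7 + 176.125ms (3/7)
10. 2818.004ms @ 48/7 + 176.125ms (3/7)
11. 2994.129ms @ 51/7 + 176.125ms (3/7)
12. 3170.254ms @ 54/7 + 176.125ms (3/7)
13. 3346.38ms @ 57/7 + 176.125ms (3/7)
14. 3522.505ms @ 60/7 + 176.125ms (3/7)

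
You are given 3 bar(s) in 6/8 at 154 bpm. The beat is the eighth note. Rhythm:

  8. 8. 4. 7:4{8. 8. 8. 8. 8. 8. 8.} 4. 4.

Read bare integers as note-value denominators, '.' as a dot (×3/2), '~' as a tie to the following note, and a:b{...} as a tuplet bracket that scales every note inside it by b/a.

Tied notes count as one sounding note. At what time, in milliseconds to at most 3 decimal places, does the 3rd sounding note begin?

1. 0.0ms @ 0 + 584.416ms (3/2)
2. 584.416ms @ 3/2 + 584.416ms (3/2)
3. 1168.831ms @ 3 + 1168.831ms (3)
4. 2337.662ms @ 6 + 333.952ms (6/7)
5. 2671.614ms @ 48/7 + 333.952ms (6/7)
6. 3005.566ms @ 54/7 + 333.952ms (6/7)
7. 3339.518ms @ 60/7 + 333.952ms (6/7)
8. 3673.469ms @ 66/7 + 333.952ms (6/7)
9. 4007.421ms @ 72/7 + 333.952ms (6/7)
10. 4341.373ms @ 78/7 + 333.952ms (6/7)
11. 4675.325ms @ 12 + 1168.831ms (3)
12. 5844.156ms @ 15 + 1168.831ms (3)

note 3 onset = 3b = 1168.831ms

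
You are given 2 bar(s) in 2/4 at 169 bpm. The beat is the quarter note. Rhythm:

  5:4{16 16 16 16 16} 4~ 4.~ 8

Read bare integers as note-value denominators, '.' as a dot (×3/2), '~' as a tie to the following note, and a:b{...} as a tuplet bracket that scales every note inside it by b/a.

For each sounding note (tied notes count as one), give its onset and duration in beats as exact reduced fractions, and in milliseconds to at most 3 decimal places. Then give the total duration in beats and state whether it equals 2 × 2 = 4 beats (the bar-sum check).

1) 0.0ms=0b +71.006ms=1/5b
2) 71.006ms=1/5b +71.006ms=1/5b
3) 142.012ms=2/5b +71.006ms=1/5b
4) 213.018ms=3/5b +71.006ms=1/5b
5) 284.024ms=4/5b +71.006ms=1/5b
6) 355.03ms=1b +1065.089ms=3b
Σ=4b of 4 (169bpm 2/4) — PASS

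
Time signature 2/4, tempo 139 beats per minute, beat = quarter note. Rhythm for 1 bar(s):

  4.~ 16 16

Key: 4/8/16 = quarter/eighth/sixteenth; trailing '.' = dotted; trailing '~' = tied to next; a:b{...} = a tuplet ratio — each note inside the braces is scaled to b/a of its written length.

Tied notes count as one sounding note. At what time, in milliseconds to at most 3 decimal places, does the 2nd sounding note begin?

note 2 onset = 7/4b = 755.396ms

1. 0.0ms @ 0 + 755.396ms (7/4)
2. 755.396ms @ 7/4 + 107.914ms (1/4)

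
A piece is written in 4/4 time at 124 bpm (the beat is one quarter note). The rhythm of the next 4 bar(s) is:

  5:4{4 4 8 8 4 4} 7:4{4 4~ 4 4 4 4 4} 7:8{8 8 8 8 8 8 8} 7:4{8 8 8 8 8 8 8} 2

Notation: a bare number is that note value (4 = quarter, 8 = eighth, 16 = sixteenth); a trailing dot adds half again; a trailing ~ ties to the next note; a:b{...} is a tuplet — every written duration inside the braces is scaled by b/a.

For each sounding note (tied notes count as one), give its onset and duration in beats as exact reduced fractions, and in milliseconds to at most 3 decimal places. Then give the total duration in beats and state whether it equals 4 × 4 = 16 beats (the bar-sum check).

1) 0.0ms=0b +387.097ms=4/5b
2) 387.097ms=4/5b +387.097ms=4/5b
3) 774.194ms=8/5b +193.548ms=2/5b
4) 967.742ms=2b +193.548ms=2/5b
5) 1161.29ms=12/5b +387.097ms=4/5b
6) 1548.387ms=16/5b +387.097ms=4/5b
7) 1935.484ms=4b +276.498ms=4/7b
8) 2211.982ms=32/7b +552.995ms=8/7b
9) 2764.977ms=40/7b +276.498ms=4/7b
10) 3041.475ms=44/7b +276.498ms=4/7b
11) 3317.972ms=48/7b +276.498ms=4/7b
12) 3594.47ms=52/7b +276.498ms=4/7b
13) 3870.968ms=8b +276.498ms=4/7b
14) 4147.465ms=60/7b +276.498ms=4/7b
15) 4423.963ms=64/7b +276.498ms=4/7b
16) 4700.461ms=68/7b +276.498ms=4/7b
17) 4976.959ms=72/7b +276.498ms=4/7b
18) 5253.456ms=76/7b +276.498ms=4/7b
19) 5529.954ms=80/7b +276.498ms=4/7b
20) 5806.452ms=12b +138.249ms=2/7b
21) 5944.7ms=86/7b +138.249ms=2/7b
22) 6082.949ms=88/7b +138.249ms=2/7b
23) 6221.198ms=90/7b +138.249ms=2/7b
24) 6359.447ms=92/7b +138.249ms=2/7b
25) 6497.696ms=94/7b +138.249ms=2/7b
26) 6635.945ms=96/7b +138.249ms=2/7b
27) 6774.194ms=14b +967.742ms=2b
Σ=16b of 16 (124bpm 4/4) — PASS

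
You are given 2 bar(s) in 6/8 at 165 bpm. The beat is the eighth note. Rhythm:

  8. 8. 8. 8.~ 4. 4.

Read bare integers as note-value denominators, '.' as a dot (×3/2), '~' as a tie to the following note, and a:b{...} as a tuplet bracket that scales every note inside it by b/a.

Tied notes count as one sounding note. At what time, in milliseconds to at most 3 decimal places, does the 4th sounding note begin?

note 4 onset = 9/2b = 1636.364ms

1. 0.0ms @ 0 + 545.455ms (3/2)
2. 545.455ms @ 3/2 + 545.455ms (3/2)
3. 1090.909ms @ 3 + 545.455ms (3/2)
4. 1636.364ms @ 9/2 + 1636.364ms (9/2)
5. 3272.727ms @ 9 + 1090.909ms (3)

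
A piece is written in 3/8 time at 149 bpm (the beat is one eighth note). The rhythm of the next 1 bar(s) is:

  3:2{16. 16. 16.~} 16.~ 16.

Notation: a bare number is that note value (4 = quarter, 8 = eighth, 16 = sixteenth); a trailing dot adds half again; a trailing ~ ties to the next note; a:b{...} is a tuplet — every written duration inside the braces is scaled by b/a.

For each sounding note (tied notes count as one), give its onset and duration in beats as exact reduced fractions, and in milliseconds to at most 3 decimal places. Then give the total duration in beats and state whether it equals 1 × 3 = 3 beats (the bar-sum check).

1) 0.0ms=0b +201.342ms=1/2b
2) 201.342ms=1/2b +201.342ms=1/2b
3) 402.685ms=1b +805.369ms=2b
Σ=3b of 3 (149bpm 3/8) — PASS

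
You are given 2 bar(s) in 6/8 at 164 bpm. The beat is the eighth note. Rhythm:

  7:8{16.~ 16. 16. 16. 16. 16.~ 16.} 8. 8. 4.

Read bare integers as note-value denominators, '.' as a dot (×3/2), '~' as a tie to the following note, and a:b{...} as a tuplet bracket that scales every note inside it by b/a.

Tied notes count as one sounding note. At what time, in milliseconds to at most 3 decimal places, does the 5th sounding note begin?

1. 0.0ms @ 0 + 627.178ms (12/7)
2. 627.178ms @ 12/7 + 313.589ms (6/7)
3. 940.767ms @ 18/7 + 313.589ms (6/7)
4. 1254.355ms @ 24/7 + 313.589ms (6/7)
5. 1567.944ms @ 30/7 + 627.178ms (12/7)
6. 2195.122ms @ 6 + 548.78ms (3/2)
7. 2743.902ms @ 15/2 + 548.78ms (3/2)
8. 3292.683ms @ 9 + 1097.561ms (3)

note 5 onset = 30/7b = 1567.944ms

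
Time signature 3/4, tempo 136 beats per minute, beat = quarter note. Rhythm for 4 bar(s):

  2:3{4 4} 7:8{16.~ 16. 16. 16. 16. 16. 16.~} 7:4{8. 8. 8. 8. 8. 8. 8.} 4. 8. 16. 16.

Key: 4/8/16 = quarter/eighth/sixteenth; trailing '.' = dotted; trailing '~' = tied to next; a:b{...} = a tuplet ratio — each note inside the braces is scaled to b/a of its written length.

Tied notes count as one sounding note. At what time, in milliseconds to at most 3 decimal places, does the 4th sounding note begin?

1. 0.0ms @ 0 + 661.765ms (3/2)
2. 661.765ms @ 3/2 + 661.765ms (3/2)
3. 1323.529ms @ 3 + 378.151ms (6/7)
4. 1701.681ms @ 27/7 + 189.076ms (3/7)
5. 1890.756ms @ 30/7 + 189.076ms (3/7)
6. 2079.832ms @ 33/7 + 189.076ms (3/7)
7. 2268.908ms @ 36/7 + 189.076ms (3/7)
8. 2457.983ms @ 39/7 + 378.151ms (6/7)
9. 2836.134ms @ 45/7 + 189.076ms (3/7)
10. 3025.21ms @ 48/7 + 189.076ms (3/7)
11. 3214.286ms @ 51/7 + 189.076ms (3/7)
12. 3403.361ms @ 54/7 + 189.076ms (3/7)
13. 3592.437ms @ 57/7 + 189.076ms (3/7)
14. 3781.513ms @ 60/7 + 189.076ms (3/7)
15. 3970.588ms @ 9 + 661.765ms (3/2)
16. 4632.353ms @ 21/2 + 330.882ms (3/4)
17. 4963.235ms @ 45/4 + 165.441ms (3/8)
18. 5128.676ms @ 93/8 + 165.441ms (3/8)

note 4 onset = 27/7b = 1701.681ms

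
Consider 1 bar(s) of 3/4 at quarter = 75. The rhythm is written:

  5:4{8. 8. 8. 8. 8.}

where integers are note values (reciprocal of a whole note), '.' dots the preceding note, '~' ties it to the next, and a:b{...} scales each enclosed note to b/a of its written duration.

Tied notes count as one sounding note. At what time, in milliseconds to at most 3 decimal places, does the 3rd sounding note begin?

1. 0.0ms @ 0 + 480.0ms (3/5)
2. 480.0ms @ 3/5 + 480.0ms (3/5)
3. 960.0ms @ 6/5 + 480.0ms (3/5)
4. 1440.0ms @ 9/5 + 480.0ms (3/5)
5. 1920.0ms @ 12/5 + 480.0ms (3/5)

note 3 onset = 6/5b = 960.0ms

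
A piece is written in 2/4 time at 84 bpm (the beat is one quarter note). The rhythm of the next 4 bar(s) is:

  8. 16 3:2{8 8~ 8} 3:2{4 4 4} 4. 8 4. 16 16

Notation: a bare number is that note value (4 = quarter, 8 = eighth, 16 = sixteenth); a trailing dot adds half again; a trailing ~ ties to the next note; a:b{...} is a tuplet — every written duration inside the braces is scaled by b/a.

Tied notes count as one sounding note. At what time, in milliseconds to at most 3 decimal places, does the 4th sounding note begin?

note 4 onset = 4/3b = 952.381ms

1. 0.0ms @ 0 + 535.714ms (3/4)
2. 535.714ms @ 3/4 + 178.571ms (1/4)
3. 714.286ms @ 1 + 238.095ms (1/3)
4. 952.381ms @ 4/3 + 476.19ms (2/3)
5. 1428.571ms @ 2 + 476.19ms (2/3)
6. 1904.762ms @ 8/3 + 476.19ms (2/3)
7. 2380.952ms @ 10/3 + 476.19ms (2/3)
8. 2857.143ms @ 4 + 1071.429ms (3/2)
9. 3928.571ms @ 11/2 + 357.143ms (1/2)
10. 4285.714ms @ 6 + 1071.429ms (3/2)
11. 5357.143ms @ 15/2 + 178.571ms (1/4)
12. 5535.714ms @ 31/4 + 178.571ms (1/4)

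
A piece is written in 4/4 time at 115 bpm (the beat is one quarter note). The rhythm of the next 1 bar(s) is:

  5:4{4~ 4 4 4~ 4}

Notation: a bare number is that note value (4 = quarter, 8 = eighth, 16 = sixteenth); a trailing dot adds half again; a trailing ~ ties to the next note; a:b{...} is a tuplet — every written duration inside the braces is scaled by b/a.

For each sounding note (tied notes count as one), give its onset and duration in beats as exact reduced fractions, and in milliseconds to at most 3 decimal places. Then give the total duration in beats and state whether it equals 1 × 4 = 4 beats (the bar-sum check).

1) 0.0ms=0b +834.783ms=8/5b
2) 834.783ms=8/5b +417.391ms=4/5b
3) 1252.174ms=12/5b +834.783ms=8/5b
Σ=4b of 4 (115bpm 4/4) — PASS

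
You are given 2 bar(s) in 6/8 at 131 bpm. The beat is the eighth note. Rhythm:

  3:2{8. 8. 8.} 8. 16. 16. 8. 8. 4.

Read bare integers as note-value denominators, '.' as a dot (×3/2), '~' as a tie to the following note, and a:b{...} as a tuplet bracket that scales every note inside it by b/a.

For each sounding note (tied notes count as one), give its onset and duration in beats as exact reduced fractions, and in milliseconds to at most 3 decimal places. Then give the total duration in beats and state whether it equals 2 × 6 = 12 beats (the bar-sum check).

1) 0.0ms=0b +458.015ms=1b
2) 458.015ms=1b +458.015ms=1b
3) 916.031ms=2b +458.015ms=1b
4) 1374.046ms=3b +687.023ms=3/2b
5) 2061.069ms=9/2b +343.511ms=3/4b
6) 2404.58ms=21/4b +343.511ms=3/4b
7) 2748.092ms=6b +687.023ms=3/2b
8) 3435.115ms=15/2b +687.023ms=3/2b
9) 4122.137ms=9b +1374.046ms=3b
Σ=12b of 12 (131bpm 6/8) — PASS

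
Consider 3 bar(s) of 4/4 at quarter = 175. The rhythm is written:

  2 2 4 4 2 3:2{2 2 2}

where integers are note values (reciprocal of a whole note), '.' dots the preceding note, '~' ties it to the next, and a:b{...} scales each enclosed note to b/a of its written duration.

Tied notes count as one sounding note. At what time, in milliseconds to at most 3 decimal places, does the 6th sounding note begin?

note 6 onset = 8b = 2742.857ms

1. 0.0ms @ 0 + 685.714ms (2)
2. 685.714ms @ 2 + 685.714ms (2)
3. 1371.429ms @ 4 + 342.857ms (1)
4. 1714.286ms @ 5 + 342.857ms (1)
5. 2057.143ms @ 6 + 685.714ms (2)
6. 2742.857ms @ 8 + 457.143ms (4/3)
7. 3200.0ms @ 28/3 + 457.143ms (4/3)
8. 3657.143ms @ 32/3 + 457.143ms (4/3)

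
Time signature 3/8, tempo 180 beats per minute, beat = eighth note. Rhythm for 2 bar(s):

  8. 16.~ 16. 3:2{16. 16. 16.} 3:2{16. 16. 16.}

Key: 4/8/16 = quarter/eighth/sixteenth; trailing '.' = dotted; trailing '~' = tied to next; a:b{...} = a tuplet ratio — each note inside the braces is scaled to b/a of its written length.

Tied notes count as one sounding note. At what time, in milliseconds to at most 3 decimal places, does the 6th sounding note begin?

1. 0.0ms @ 0 + 500.0ms (3/2)
2. 500.0ms @ 3/2 + 500.0ms (3/2)
3. 1000.0ms @ 3 + 166.667ms (1/2)
4. 1166.667ms @ 7/2 + 166.667ms (1/2)
5. 1333.333ms @ 4 + 166.667ms (1/2)
6. 1500.0ms @ 9/2 + 166.667ms (1/2)
7. 1666.667ms @ 5 + 166.667ms (1/2)
8. 1833.333ms @ 11/2 + 166.667ms (1/2)

note 6 onset = 9/2b = 1500.0ms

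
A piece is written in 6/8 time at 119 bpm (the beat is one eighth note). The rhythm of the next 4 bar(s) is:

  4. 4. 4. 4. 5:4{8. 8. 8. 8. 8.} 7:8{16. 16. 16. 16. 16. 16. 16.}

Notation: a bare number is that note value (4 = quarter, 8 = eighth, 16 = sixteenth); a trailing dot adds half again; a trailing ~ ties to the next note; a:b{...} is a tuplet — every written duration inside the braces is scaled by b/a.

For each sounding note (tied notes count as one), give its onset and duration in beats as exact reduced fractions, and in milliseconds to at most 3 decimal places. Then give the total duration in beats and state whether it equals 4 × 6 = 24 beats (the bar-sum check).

1) 0.0ms=0b +1512.605ms=3b
2) 1512.605ms=3b +1512.605ms=3b
3) 3025.21ms=6b +1512.605ms=3b
4) 4537.815ms=9b +1512.605ms=3b
5) 6050.42ms=12b +605.042ms=6/5b
6) 6655.462ms=66/5b +605.042ms=6/5b
7) 7260.504ms=72/5b +605.042ms=6/5b
8) 7865.546ms=78/5b +605.042ms=6/5b
9) 8470.588ms=84/5b +605.042ms=6/5b
10) 9075.63ms=18b +432.173ms=6/7b
11) 9507.803ms=132/7b +432.173ms=6/7b
12) 9939.976ms=138/7b +432.173ms=6/7b
13) 10372.149ms=144/7b +432.173ms=6/7b
14) 10804.322ms=150/7b +432.173ms=6/7b
15) 11236.495ms=156/7b +432.173ms=6/7b
16) 11668.667ms=162/7b +432.173ms=6/7b
Σ=24b of 24 (119bpm 6/8) — PASS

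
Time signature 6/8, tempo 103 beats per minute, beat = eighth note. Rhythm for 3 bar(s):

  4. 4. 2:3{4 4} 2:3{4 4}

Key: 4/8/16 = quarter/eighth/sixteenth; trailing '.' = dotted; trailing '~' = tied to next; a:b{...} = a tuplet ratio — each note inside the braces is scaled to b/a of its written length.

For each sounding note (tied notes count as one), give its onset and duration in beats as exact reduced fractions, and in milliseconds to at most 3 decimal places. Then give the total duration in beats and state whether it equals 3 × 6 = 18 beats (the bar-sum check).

1) 0.0ms=0b +1747.573ms=3b
2) 1747.573ms=3b +1747.573ms=3b
3) 3495.146ms=6b +1747.573ms=3b
4) 5242.718ms=9b +1747.573ms=3b
5) 6990.291ms=12b +1747.573ms=3b
6) 8737.864ms=15b +1747.573ms=3b
Σ=18b of 18 (103bpm 6/8) — PASS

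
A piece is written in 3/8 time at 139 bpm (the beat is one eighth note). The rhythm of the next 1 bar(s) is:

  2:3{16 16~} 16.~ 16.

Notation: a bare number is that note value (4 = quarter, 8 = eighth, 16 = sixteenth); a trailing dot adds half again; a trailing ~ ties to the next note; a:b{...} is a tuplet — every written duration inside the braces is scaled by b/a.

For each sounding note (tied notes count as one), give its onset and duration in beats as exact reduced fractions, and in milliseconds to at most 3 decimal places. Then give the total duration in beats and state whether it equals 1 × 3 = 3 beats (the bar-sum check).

1) 0.0ms=0b +323.741ms=3/4b
2) 323.741ms=3/4b +971.223ms=9/4b
Σ=3b of 3 (139bpm 3/8) — PASS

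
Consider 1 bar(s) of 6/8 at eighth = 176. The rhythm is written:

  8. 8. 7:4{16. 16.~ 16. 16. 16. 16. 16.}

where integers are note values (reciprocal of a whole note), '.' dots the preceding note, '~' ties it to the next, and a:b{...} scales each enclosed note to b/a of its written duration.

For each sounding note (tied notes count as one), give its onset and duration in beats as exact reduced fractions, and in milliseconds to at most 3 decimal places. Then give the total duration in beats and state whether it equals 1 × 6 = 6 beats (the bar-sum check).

1) 0.0ms=0b +511.364ms=3/2b
2) 511.364ms=3/2b +511.364ms=3/2b
3) 1022.727ms=3b +146.104ms=3/7b
4) 1168.831ms=24/7b +292.208ms=6/7b
5) 1461.039ms=30/7b +146.104ms=3/7b
6) 1607.143ms=33/7b +146.104ms=3/7b
7) 1753.247ms=36/7b +146.104ms=3/7b
8) 1899.351ms=39/7b +146.104ms=3/7b
Σ=6b of 6 (176bpm 6/8) — PASS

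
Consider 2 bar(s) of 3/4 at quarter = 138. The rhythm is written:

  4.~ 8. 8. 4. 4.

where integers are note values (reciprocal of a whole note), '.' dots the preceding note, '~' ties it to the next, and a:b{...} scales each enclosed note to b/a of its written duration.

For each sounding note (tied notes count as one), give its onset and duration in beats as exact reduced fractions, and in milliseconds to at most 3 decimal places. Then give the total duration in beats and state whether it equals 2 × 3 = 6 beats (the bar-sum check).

1) 0.0ms=0b +978.261ms=9/4b
2) 978.261ms=9/4b +326.087ms=3/4b
3) 1304.348ms=3b +652.174ms=3/2b
4) 1956.522ms=9/2b +652.174ms=3/2b
Σ=6b of 6 (138bpm 3/4) — PASS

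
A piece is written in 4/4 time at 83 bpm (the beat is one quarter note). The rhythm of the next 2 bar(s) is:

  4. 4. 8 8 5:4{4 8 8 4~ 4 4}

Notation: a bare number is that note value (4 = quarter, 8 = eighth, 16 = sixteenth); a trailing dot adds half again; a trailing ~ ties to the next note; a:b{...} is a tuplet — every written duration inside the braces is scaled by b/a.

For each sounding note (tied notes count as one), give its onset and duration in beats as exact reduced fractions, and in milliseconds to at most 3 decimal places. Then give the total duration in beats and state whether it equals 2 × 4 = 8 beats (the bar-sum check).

1) 0.0ms=0b +1084.337ms=3/2b
2) 1084.337ms=3/2b +1084.337ms=3/2b
3) 2168.675ms=3b +361.446ms=1/2b
4) 2530.12ms=7/2b +361.446ms=1/2b
5) 2891.566ms=4b +578.313ms=4/5b
6) 3469.88ms=24/5b +289.157ms=2/5b
7) 3759.036ms=26/5b +289.157ms=2/5b
8) 4048.193ms=28/5b +1156.627ms=8/5b
9) 5204.819ms=36/5b +578.313ms=4/5b
Σ=8b of 8 (83bpm 4/4) — PASS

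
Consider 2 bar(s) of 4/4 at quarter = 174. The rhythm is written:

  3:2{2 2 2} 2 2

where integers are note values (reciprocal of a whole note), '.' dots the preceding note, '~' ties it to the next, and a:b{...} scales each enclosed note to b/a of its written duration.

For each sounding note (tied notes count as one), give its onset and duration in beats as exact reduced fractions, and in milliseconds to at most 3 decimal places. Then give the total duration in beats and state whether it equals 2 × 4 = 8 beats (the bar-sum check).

1) 0.0ms=0b +459.77ms=4/3b
2) 459.77ms=4/3b +459.77ms=4/3b
3) 919.54ms=8/3b +459.77ms=4/3b
4) 1379.31ms=4b +689.655ms=2b
5) 2068.966ms=6b +689.655ms=2b
Σ=8b of 8 (174bpm 4/4) — PASS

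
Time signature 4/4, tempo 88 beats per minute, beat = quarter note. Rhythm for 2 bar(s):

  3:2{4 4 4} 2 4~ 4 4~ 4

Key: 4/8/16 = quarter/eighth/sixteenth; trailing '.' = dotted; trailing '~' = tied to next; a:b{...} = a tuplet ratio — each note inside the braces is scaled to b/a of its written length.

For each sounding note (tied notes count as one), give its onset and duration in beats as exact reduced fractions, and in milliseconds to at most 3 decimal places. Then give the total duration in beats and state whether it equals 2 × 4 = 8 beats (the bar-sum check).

1) 0.0ms=0b +454.545ms=2/3b
2) 454.545ms=2/3b +454.545ms=2/3b
3) 909.091ms=4/3b +454.545ms=2/3b
4) 1363.636ms=2b +1363.636ms=2b
5) 2727.273ms=4b +1363.636ms=2b
6) 4090.909ms=6b +1363.636ms=2b
Σ=8b of 8 (88bpm 4/4) — PASS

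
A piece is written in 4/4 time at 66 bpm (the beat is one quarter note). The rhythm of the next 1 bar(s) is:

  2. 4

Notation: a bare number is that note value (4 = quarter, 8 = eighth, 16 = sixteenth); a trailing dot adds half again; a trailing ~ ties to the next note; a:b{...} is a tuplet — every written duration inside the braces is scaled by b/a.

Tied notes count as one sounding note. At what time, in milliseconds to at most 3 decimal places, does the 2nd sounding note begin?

note 2 onset = 3b = 2727.273ms

1. 0.0ms @ 0 + 2727.273ms (3)
2. 2727.273ms @ 3 + 909.091ms (1)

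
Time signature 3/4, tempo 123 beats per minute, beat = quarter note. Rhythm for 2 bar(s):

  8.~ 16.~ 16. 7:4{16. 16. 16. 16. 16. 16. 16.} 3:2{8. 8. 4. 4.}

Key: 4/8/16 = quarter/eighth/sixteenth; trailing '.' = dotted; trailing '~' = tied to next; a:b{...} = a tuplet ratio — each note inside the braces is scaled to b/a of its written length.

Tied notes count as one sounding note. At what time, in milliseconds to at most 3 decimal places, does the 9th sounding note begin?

1. 0.0ms @ 0 + 731.707ms (3/2)
2. 731.707ms @ 3/2 + 104.53ms (3/14)
3. 836.237ms @ 12/7 + 104.53ms (3/14)
4. 940.767ms @ 27/14 + 104.53ms (3/14)
5. 1045.296ms @ 15/7 + 104.53ms (3/14)
6. 1149.826ms @ 33/14 + 104.53ms (3/14)
7. 1254.355ms @ 18/7 + 104.53ms (3/14)
8. 1358.885ms @ 39/14 + 104.53ms (3/14)
9. 1463.415ms @ 3 + 243.902ms (1/2)
10. 1707.317ms @ 7/2 + 243.902ms (1/2)
11. 1951.22ms @ 4 + 487.805ms (1)
12. 2439.024ms @ 5 + 487.805ms (1)

note 9 onset = 3b = 1463.415ms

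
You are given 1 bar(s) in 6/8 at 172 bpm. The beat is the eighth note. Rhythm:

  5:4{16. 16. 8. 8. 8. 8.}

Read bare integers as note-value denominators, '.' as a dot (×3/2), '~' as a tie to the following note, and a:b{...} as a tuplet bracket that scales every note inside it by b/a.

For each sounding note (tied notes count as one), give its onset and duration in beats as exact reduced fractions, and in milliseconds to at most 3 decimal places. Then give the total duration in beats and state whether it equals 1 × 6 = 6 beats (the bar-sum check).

1) 0.0ms=0b +209.302ms=3/5b
2) 209.302ms=3/5b +209.302ms=3/5b
3) 418.605ms=6/5b +418.605ms=6/5b
4) 837.209ms=12/5b +418.605ms=6/5b
5) 1255.814ms=18/5b +418.605ms=6/5b
6) 1674.419ms=24/5b +418.605ms=6/5b
Σ=6b of 6 (172bpm 6/8) — PASS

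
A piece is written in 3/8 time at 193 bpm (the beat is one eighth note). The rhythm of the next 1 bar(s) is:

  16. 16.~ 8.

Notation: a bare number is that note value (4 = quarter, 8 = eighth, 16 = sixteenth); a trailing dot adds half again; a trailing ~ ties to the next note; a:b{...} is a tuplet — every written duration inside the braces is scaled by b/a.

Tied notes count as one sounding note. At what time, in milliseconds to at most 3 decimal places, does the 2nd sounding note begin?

1. 0.0ms @ 0 + 233.161ms (3/4)
2. 233.161ms @ 3/4 + 699.482ms (9/4)

note 2 onset = 3/4b = 233.161ms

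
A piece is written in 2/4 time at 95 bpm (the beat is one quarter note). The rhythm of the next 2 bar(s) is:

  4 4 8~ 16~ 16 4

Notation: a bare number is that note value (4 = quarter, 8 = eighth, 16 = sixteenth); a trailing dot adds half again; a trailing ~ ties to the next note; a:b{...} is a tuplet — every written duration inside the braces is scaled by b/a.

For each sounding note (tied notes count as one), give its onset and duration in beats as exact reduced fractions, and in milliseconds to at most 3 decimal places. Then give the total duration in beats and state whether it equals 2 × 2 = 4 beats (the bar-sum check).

1) 0.0ms=0b +631.579ms=1b
2) 631.579ms=1b +631.579ms=1b
3) 1263.158ms=2b +631.579ms=1b
4) 1894.737ms=3b +631.579ms=1b
Σ=4b of 4 (95bpm 2/4) — PASS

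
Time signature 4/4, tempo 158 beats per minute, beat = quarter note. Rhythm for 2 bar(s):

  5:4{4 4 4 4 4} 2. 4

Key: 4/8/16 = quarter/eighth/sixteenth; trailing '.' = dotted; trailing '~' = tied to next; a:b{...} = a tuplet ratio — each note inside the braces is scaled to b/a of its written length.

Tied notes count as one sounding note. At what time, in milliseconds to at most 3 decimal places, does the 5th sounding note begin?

note 5 onset = 16/5b = 1215.19ms

1. 0.0ms @ 0 + 303.797ms (4/5)
2. 303.797ms @ 4/5 + 303.797ms (4/5)
3. 607.595ms @ 8/5 + 303.797ms (4/5)
4. 911.392ms @ 12/5 + 303.797ms (4/5)
5. 1215.19ms @ 16/5 + 303.797ms (4/5)
6. 1518.987ms @ 4 + 1139.241ms (3)
7. 2658.228ms @ 7 + 379.747ms (1)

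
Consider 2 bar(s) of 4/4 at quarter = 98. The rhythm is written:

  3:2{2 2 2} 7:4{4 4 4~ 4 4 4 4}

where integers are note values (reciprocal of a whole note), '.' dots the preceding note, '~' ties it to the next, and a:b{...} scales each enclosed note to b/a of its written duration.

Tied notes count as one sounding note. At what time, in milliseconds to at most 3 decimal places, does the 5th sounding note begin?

note 5 onset = 32/7b = 2798.834ms

1. 0.0ms @ 0 + 816.327ms (4/3)
2. 816.327ms @ 4/3 + 816.327ms (4/3)
3. 1632.653ms @ 8/3 + 816.327ms (4/3)
4. 2448.98ms @ 4 + 349.854ms (4/7)
5. 2798.834ms @ 32/7 + 349.854ms (4/7)
6. 3148.688ms @ 36/7 + 699.708ms (8/7)
7. 3848.397ms @ 44/7 + 349.854ms (4/7)
8. 4198.251ms @ 48/7 + 349.854ms (4/7)
9. 4548.105ms @ 52/7 + 349.854ms (4/7)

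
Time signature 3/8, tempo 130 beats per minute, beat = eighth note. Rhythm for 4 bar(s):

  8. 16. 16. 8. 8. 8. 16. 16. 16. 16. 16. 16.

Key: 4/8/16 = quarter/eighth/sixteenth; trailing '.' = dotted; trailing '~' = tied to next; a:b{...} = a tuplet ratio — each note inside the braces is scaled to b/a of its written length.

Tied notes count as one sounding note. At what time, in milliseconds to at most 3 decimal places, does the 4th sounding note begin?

note 4 onset = 3b = 1384.615ms

1. 0.0ms @ 0 + 692.308ms (3/2)
2. 692.308ms @ 3/2 + 346.154ms (3/4)
3. 1038.462ms @ 9/4 + 346.154ms (3/4)
4. 1384.615ms @ 3 + 692.308ms (3/2)
5. 2076.923ms @ 9/2 + 692.308ms (3/2)
6. 2769.231ms @ 6 + 692.308ms (3/2)
7. 3461.538ms @ 15/2 + 346.154ms (3/4)
8. 3807.692ms @ 33/4 + 346.154ms (3/4)
9. 4153.846ms @ 9 + 346.154ms (3/4)
10. 4500.0ms @ 39/4 + 346.154ms (3/4)
11. 4846.154ms @ 21/2 + 346.154ms (3/4)
12. 5192.308ms @ 45/4 + 346.154ms (3/4)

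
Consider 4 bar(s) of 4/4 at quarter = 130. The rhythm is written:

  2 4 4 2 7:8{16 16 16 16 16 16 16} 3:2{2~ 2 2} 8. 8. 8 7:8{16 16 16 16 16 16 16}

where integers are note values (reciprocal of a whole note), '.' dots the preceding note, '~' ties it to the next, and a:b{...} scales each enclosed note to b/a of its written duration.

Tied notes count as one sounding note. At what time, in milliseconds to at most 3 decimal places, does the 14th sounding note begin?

1. 0.0ms @ 0 + 923.077ms (2)
2. 923.077ms @ 2 + 461.538ms (1)
3. 1384.615ms @ 3 + 461.538ms (1)
4. 1846.154ms @ 4 + 923.077ms (2)
5. 2769.231ms @ 6 + 131.868ms (2/7)
6. 2901.099ms @ 44/7 + 131.868ms (2/7)
7. 3032.967ms @ 46/7 + 131.868ms (2/7)
8. 3164.835ms @ 48/7 + 131.868ms (2/7)
9. 3296.703ms @ 50/7 + 131.868ms (2/7)
10. 3428.571ms @ 52/7 + 131.868ms (2/7)
11. 3560.44ms @ 54/7 + 131.868ms (2/7)
12. 3692.308ms @ 8 + 1230.769ms (8/3)
13. 4923.077ms @ 32/3 + 615.385ms (4/3)
14. 5538.462ms @ 12 + 346.154ms (3/4)
15. 5884.615ms @ 51/4 + 346.154ms (3/4)
16. 6230.769ms @ 27/2 + 230.769ms (1/2)
17. 6461.538ms @ 14 + 131.868ms (2/7)
18. 6593.407ms @ 100/7 + 131.868ms (2/7)
19. 6725.275ms @ 102/7 + 131.868ms (2/7)
20. 6857.143ms @ 104/7 + 131.868ms (2/7)
21. 6989.011ms @ 106/7 + 131.868ms (2/7)
22. 7120.879ms @ 108/7 + 131.868ms (2/7)
23. 7252.747ms @ 110/7 + 131.868ms (2/7)

note 14 onset = 12b = 5538.462ms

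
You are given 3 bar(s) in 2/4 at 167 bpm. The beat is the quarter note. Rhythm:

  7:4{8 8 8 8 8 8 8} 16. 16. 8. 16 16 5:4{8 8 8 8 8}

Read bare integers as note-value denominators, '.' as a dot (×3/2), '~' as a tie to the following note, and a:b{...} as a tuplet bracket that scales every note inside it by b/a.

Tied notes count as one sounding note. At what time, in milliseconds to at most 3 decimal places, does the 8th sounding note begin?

1. 0.0ms @ 0 + 102.652ms (2/7)
2. 102.652ms @ 2/7 + 102.652ms (2/7)
3. 205.304ms @ 4/7 + 102.652ms (2/7)
4. 307.956ms @ 6/7 + 102.652ms (2/7)
5. 410.607ms @ 8/7 + 102.652ms (2/7)
6. 513.259ms @ 10/7 + 102.652ms (2/7)
7. 615.911ms @ 12/7 + 102.652ms (2/7)
8. 718.563ms @ 2 + 134.731ms (3/8)
9. 853.293ms @ 19/8 + 134.731ms (3/8)
10. 988.024ms @ 11/4 + 269.461ms (3/4)
11. 1257.485ms @ 7/2 + 89.82ms (1/4)
12. 1347.305ms @ 15/4 + 89.82ms (1/4)
13. 1437.126ms @ 4 + 143.713ms (2/5)
14. 1580.838ms @ 22/5 + 143.713ms (2/5)
15. 1724.551ms @ 24/5 + 143.713ms (2/5)
16. 1868.263ms @ 26/5 + 143.713ms (2/5)
17. 2011.976ms @ 28/5 + 143.713ms (2/5)

note 8 onset = 2b = 718.563ms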